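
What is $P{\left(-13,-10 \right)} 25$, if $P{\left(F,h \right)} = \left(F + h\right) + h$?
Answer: $-825$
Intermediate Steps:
$P{\left(F,h \right)} = F + 2 h$
$P{\left(-13,-10 \right)} 25 = \left(-13 + 2 \left(-10\right)\right) 25 = \left(-13 - 20\right) 25 = \left(-33\right) 25 = -825$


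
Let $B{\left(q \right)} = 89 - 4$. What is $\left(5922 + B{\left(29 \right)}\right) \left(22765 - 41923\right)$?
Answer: $-115082106$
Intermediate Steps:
$B{\left(q \right)} = 85$
$\left(5922 + B{\left(29 \right)}\right) \left(22765 - 41923\right) = \left(5922 + 85\right) \left(22765 - 41923\right) = 6007 \left(-19158\right) = -115082106$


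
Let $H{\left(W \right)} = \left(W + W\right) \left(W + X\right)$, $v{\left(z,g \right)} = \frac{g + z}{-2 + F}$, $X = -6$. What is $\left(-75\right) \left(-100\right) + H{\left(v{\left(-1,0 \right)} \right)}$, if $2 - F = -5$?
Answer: $\frac{187562}{25} \approx 7502.5$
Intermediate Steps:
$F = 7$ ($F = 2 - -5 = 2 + 5 = 7$)
$v{\left(z,g \right)} = \frac{g}{5} + \frac{z}{5}$ ($v{\left(z,g \right)} = \frac{g + z}{-2 + 7} = \frac{g + z}{5} = \left(g + z\right) \frac{1}{5} = \frac{g}{5} + \frac{z}{5}$)
$H{\left(W \right)} = 2 W \left(-6 + W\right)$ ($H{\left(W \right)} = \left(W + W\right) \left(W - 6\right) = 2 W \left(-6 + W\right)$)
$\left(-75\right) \left(-100\right) + H{\left(v{\left(-1,0 \right)} \right)} = \left(-75\right) \left(-100\right) + 2 \left(\frac{1}{5} \cdot 0 + \frac{1}{5} \left(-1\right)\right) \left(-6 + \left(\frac{1}{5} \cdot 0 + \frac{1}{5} \left(-1\right)\right)\right) = 7500 + 2 \left(0 - \frac{1}{5}\right) \left(-6 + \left(0 - \frac{1}{5}\right)\right) = 7500 + 2 \left(- \frac{1}{5}\right) \left(-6 - \frac{1}{5}\right) = 7500 + 2 \left(- \frac{1}{5}\right) \left(- \frac{31}{5}\right) = 7500 + \frac{62}{25} = \frac{187562}{25}$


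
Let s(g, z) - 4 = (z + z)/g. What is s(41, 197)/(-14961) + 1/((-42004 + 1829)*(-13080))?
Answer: -97740749533/107445159363000 ≈ -0.00090968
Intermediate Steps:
s(g, z) = 4 + 2*z/g (s(g, z) = 4 + (z + z)/g = 4 + (2*z)/g = 4 + 2*z/g)
s(41, 197)/(-14961) + 1/((-42004 + 1829)*(-13080)) = (4 + 2*197/41)/(-14961) + 1/((-42004 + 1829)*(-13080)) = (4 + 2*197*(1/41))*(-1/14961) - 1/13080/(-40175) = (4 + 394/41)*(-1/14961) - 1/40175*(-1/13080) = (558/41)*(-1/14961) + 1/525489000 = -186/204467 + 1/525489000 = -97740749533/107445159363000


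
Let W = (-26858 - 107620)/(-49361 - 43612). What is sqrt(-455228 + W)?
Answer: I*sqrt(437218738446902)/30991 ≈ 674.71*I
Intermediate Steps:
W = 44826/30991 (W = -134478/(-92973) = -134478*(-1/92973) = 44826/30991 ≈ 1.4464)
sqrt(-455228 + W) = sqrt(-455228 + 44826/30991) = sqrt(-14107926122/30991) = I*sqrt(437218738446902)/30991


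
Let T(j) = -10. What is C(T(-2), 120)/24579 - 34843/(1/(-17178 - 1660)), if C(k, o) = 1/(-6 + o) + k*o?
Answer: 1839159498165805/2802006 ≈ 6.5637e+8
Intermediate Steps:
C(T(-2), 120)/24579 - 34843/(1/(-17178 - 1660)) = ((1 - 10*120² - 6*(-10)*120)/(-6 + 120))/24579 - 34843/(1/(-17178 - 1660)) = ((1 - 10*14400 + 7200)/114)*(1/24579) - 34843/(1/(-18838)) = ((1 - 144000 + 7200)/114)*(1/24579) - 34843/(-1/18838) = ((1/114)*(-136799))*(1/24579) - 34843*(-18838) = -136799/114*1/24579 + 656372434 = -136799/2802006 + 656372434 = 1839159498165805/2802006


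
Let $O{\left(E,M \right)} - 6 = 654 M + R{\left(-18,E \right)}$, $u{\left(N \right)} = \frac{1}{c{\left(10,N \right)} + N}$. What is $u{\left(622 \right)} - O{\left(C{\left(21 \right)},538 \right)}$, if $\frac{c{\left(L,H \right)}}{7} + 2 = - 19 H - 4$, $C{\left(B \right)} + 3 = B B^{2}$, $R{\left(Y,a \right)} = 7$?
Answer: $- \frac{28904302291}{82146} \approx -3.5187 \cdot 10^{5}$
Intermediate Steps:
$C{\left(B \right)} = -3 + B^{3}$ ($C{\left(B \right)} = -3 + B B^{2} = -3 + B^{3}$)
$c{\left(L,H \right)} = -42 - 133 H$ ($c{\left(L,H \right)} = -14 + 7 \left(- 19 H - 4\right) = -14 + 7 \left(-4 - 19 H\right) = -14 - \left(28 + 133 H\right) = -42 - 133 H$)
$u{\left(N \right)} = \frac{1}{-42 - 132 N}$ ($u{\left(N \right)} = \frac{1}{\left(-42 - 133 N\right) + N} = \frac{1}{-42 - 132 N}$)
$O{\left(E,M \right)} = 13 + 654 M$ ($O{\left(E,M \right)} = 6 + \left(654 M + 7\right) = 6 + \left(7 + 654 M\right) = 13 + 654 M$)
$u{\left(622 \right)} - O{\left(C{\left(21 \right)},538 \right)} = - \frac{1}{42 + 132 \cdot 622} - \left(13 + 654 \cdot 538\right) = - \frac{1}{42 + 82104} - \left(13 + 351852\right) = - \frac{1}{82146} - 351865 = - \frac{28904302291}{82146}$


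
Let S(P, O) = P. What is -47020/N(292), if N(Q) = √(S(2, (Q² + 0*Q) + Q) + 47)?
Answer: -47020/7 ≈ -6717.1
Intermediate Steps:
N(Q) = 7 (N(Q) = √(2 + 47) = √49 = 7)
-47020/N(292) = -47020/7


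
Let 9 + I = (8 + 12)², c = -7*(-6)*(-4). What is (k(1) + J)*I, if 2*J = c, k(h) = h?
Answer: -32453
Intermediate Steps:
c = -168 (c = 42*(-4) = -168)
I = 391 (I = -9 + (8 + 12)² = -9 + 20² = -9 + 400 = 391)
J = -84 (J = (½)*(-168) = -84)
(k(1) + J)*I = (1 - 84)*391 = -83*391 = -32453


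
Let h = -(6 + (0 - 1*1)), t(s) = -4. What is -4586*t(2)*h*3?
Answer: -275160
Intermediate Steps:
h = -5 (h = -(6 + (0 - 1)) = -(6 - 1) = -1*5 = -5)
-4586*t(2)*h*3 = -4586*(-4*(-5))*3 = -91720*3 = -4586*60 = -275160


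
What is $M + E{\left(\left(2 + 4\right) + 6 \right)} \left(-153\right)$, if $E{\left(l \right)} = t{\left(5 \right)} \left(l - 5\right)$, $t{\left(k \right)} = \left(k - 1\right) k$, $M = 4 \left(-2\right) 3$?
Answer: $-21444$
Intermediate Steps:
$M = -24$ ($M = \left(-8\right) 3 = -24$)
$t{\left(k \right)} = k \left(-1 + k\right)$ ($t{\left(k \right)} = \left(-1 + k\right) k = k \left(-1 + k\right)$)
$E{\left(l \right)} = -100 + 20 l$ ($E{\left(l \right)} = 5 \left(-1 + 5\right) \left(l - 5\right) = 5 \cdot 4 \left(-5 + l\right) = 20 \left(-5 + l\right) = -100 + 20 l$)
$M + E{\left(\left(2 + 4\right) + 6 \right)} \left(-153\right) = -24 + \left(-100 + 20 \left(\left(2 + 4\right) + 6\right)\right) \left(-153\right) = -24 + \left(-100 + 20 \left(6 + 6\right)\right) \left(-153\right) = -24 + \left(-100 + 20 \cdot 12\right) \left(-153\right) = -24 + \left(-100 + 240\right) \left(-153\right) = -24 + 140 \left(-153\right) = -24 - 21420 = -21444$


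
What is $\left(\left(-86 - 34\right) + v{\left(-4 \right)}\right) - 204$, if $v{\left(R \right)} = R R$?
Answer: $-308$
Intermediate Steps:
$v{\left(R \right)} = R^{2}$
$\left(\left(-86 - 34\right) + v{\left(-4 \right)}\right) - 204 = \left(\left(-86 - 34\right) + \left(-4\right)^{2}\right) - 204 = \left(-120 + 16\right) - 204 = -104 - 204 = -308$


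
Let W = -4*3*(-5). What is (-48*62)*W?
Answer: -178560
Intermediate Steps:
W = 60 (W = -12*(-5) = 60)
(-48*62)*W = -48*62*60 = -2976*60 = -178560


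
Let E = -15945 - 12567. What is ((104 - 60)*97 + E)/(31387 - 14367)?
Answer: -6061/4255 ≈ -1.4244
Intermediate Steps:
E = -28512
((104 - 60)*97 + E)/(31387 - 14367) = ((104 - 60)*97 - 28512)/(31387 - 14367) = (44*97 - 28512)/17020 = (4268 - 28512)*(1/17020) = -24244*1/17020 = -6061/4255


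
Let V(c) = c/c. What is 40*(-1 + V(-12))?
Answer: 0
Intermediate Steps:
V(c) = 1
40*(-1 + V(-12)) = 40*(-1 + 1) = 40*0 = 0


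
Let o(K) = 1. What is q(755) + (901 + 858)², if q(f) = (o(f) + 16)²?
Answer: 3094370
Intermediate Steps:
q(f) = 289 (q(f) = (1 + 16)² = 17² = 289)
q(755) + (901 + 858)² = 289 + (901 + 858)² = 289 + 1759² = 289 + 3094081 = 3094370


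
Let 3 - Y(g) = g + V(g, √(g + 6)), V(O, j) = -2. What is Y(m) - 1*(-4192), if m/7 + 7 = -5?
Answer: 4281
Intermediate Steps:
m = -84 (m = -49 + 7*(-5) = -49 - 35 = -84)
Y(g) = 5 - g (Y(g) = 3 - (g - 2) = 3 - (-2 + g) = 3 + (2 - g) = 5 - g)
Y(m) - 1*(-4192) = (5 - 1*(-84)) - 1*(-4192) = (5 + 84) + 4192 = 89 + 4192 = 4281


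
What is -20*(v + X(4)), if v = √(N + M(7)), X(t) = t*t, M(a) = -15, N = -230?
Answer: -320 - 140*I*√5 ≈ -320.0 - 313.05*I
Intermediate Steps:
X(t) = t²
v = 7*I*√5 (v = √(-230 - 15) = √(-245) = 7*I*√5 ≈ 15.652*I)
-20*(v + X(4)) = -20*(7*I*√5 + 4²) = -20*(7*I*√5 + 16) = -20*(16 + 7*I*√5) = -320 - 140*I*√5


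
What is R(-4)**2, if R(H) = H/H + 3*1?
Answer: 16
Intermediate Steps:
R(H) = 4 (R(H) = 1 + 3 = 4)
R(-4)**2 = 4**2 = 16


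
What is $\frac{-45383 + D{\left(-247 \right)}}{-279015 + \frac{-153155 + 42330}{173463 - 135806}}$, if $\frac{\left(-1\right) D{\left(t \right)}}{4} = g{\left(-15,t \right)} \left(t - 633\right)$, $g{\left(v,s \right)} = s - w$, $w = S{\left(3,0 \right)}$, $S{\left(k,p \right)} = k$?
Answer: $\frac{34847147631}{10506978680} \approx 3.3166$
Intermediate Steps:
$w = 3$
$g{\left(v,s \right)} = -3 + s$ ($g{\left(v,s \right)} = s - 3 = -3 + s$)
$D{\left(t \right)} = - 4 \left(-633 + t\right) \left(-3 + t\right)$ ($D{\left(t \right)} = - 4 \left(-3 + t\right) \left(t - 633\right) = - 4 \left(-3 + t\right) \left(-633 + t\right) = - 4 \left(-633 + t\right) \left(-3 + t\right)$)
$\frac{-45383 + D{\left(-247 \right)}}{-279015 + \frac{-153155 + 42330}{173463 - 135806}} = \frac{-45383 - 4 \left(-633 - 247\right) \left(-3 - 247\right)}{-279015 + \frac{-153155 + 42330}{173463 - 135806}} = \frac{-45383 - \left(-3520\right) \left(-250\right)}{-279015 - \frac{110825}{37657}} = \frac{-45383 - 880000}{-279015 - \frac{110825}{37657}} = - \frac{925383}{-279015 - \frac{110825}{37657}} = - \frac{925383}{- \frac{10506978680}{37657}} = \left(-925383\right) \left(- \frac{37657}{10506978680}\right) = \frac{34847147631}{10506978680}$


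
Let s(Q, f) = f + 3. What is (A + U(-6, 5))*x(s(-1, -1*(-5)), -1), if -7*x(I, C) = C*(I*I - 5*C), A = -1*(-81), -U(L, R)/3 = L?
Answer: 6831/7 ≈ 975.86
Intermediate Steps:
U(L, R) = -3*L
A = 81
s(Q, f) = 3 + f
x(I, C) = -C*(I**2 - 5*C)/7 (x(I, C) = -C*(I*I - 5*C)/7 = -C*(I**2 - 5*C)/7)
(A + U(-6, 5))*x(s(-1, -1*(-5)), -1) = (81 - 3*(-6))*((1/7)*(-1)*(-(3 - 1*(-5))**2 + 5*(-1))) = (81 + 18)*((1/7)*(-1)*(-(3 + 5)**2 - 5)) = 99*((1/7)*(-1)*(-1*8**2 - 5)) = 99*((1/7)*(-1)*(-1*64 - 5)) = 99*((1/7)*(-1)*(-64 - 5)) = 99*((1/7)*(-1)*(-69)) = 99*(69/7) = 6831/7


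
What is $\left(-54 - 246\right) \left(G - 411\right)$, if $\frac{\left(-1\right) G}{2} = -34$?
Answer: $102900$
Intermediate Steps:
$G = 68$ ($G = \left(-2\right) \left(-34\right) = 68$)
$\left(-54 - 246\right) \left(G - 411\right) = \left(-54 - 246\right) \left(68 - 411\right) = \left(-300\right) \left(-343\right) = 102900$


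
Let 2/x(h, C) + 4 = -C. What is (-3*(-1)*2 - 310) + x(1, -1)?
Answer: -914/3 ≈ -304.67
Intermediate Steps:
x(h, C) = 2/(-4 - C)
(-3*(-1)*2 - 310) + x(1, -1) = (-3*(-1)*2 - 310) - 2/(4 - 1) = (3*2 - 310) - 2/3 = (6 - 310) - 2*1/3 = -304 - 2/3 = -914/3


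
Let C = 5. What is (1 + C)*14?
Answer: 84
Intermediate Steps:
(1 + C)*14 = (1 + 5)*14 = 6*14 = 84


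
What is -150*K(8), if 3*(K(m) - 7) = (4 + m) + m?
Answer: -2050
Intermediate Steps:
K(m) = 25/3 + 2*m/3 (K(m) = 7 + ((4 + m) + m)/3 = 7 + (4 + 2*m)/3 = 7 + (4/3 + 2*m/3) = 25/3 + 2*m/3)
-150*K(8) = -150*(25/3 + (2/3)*8) = -150*(25/3 + 16/3) = -150*41/3 = -2050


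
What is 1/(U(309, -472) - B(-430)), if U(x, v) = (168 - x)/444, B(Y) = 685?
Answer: -148/101427 ≈ -0.0014592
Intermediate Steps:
U(x, v) = 14/37 - x/444 (U(x, v) = (168 - x)*(1/444) = 14/37 - x/444)
1/(U(309, -472) - B(-430)) = 1/((14/37 - 1/444*309) - 1*685) = 1/((14/37 - 103/148) - 685) = 1/(-47/148 - 685) = 1/(-101427/148) = -148/101427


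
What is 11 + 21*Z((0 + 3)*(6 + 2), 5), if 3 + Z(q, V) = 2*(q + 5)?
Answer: 1166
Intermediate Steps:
Z(q, V) = 7 + 2*q (Z(q, V) = -3 + 2*(q + 5) = -3 + 2*(5 + q) = -3 + (10 + 2*q) = 7 + 2*q)
11 + 21*Z((0 + 3)*(6 + 2), 5) = 11 + 21*(7 + 2*((0 + 3)*(6 + 2))) = 11 + 21*(7 + 2*(3*8)) = 11 + 21*(7 + 2*24) = 11 + 21*(7 + 48) = 11 + 21*55 = 11 + 1155 = 1166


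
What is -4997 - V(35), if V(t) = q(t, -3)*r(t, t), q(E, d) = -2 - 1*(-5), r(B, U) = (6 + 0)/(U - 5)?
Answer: -24988/5 ≈ -4997.6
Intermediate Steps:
r(B, U) = 6/(-5 + U)
q(E, d) = 3 (q(E, d) = -2 + 5 = 3)
V(t) = 18/(-5 + t) (V(t) = 3*(6/(-5 + t)) = 18/(-5 + t))
-4997 - V(35) = -4997 - 18/(-5 + 35) = -4997 - 18/30 = -4997 - 1*3/5 = -4997 - 3/5 = -24988/5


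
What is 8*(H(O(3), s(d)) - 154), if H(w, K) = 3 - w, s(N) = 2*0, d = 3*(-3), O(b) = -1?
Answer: -1200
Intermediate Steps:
d = -9
s(N) = 0
8*(H(O(3), s(d)) - 154) = 8*((3 - 1*(-1)) - 154) = 8*((3 + 1) - 154) = 8*(4 - 154) = 8*(-150) = -1200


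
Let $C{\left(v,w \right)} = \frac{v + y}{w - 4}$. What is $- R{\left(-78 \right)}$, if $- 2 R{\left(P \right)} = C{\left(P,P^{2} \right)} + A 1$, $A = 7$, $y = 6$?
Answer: $\frac{5311}{1520} \approx 3.4941$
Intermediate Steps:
$C{\left(v,w \right)} = \frac{6 + v}{-4 + w}$ ($C{\left(v,w \right)} = \frac{v + 6}{w - 4} = \frac{6 + v}{-4 + w}$)
$R{\left(P \right)} = - \frac{7}{2} - \frac{6 + P}{2 \left(-4 + P^{2}\right)}$ ($R{\left(P \right)} = - \frac{\frac{6 + P}{-4 + P^{2}} + 7 \cdot 1}{2} = - \frac{\frac{6 + P}{-4 + P^{2}} + 7}{2} = - \frac{7 + \frac{6 + P}{-4 + P^{2}}}{2} = - \frac{7}{2} - \frac{6 + P}{2 \left(-4 + P^{2}\right)}$)
$- R{\left(-78 \right)} = - \frac{22 - -78 - 7 \left(-78\right)^{2}}{2 \left(-4 + \left(-78\right)^{2}\right)} = - \frac{22 + 78 - 42588}{2 \left(-4 + 6084\right)} = - \frac{22 + 78 - 42588}{2 \cdot 6080} = - \frac{-42488}{2 \cdot 6080} = \left(-1\right) \left(- \frac{5311}{1520}\right) = \frac{5311}{1520}$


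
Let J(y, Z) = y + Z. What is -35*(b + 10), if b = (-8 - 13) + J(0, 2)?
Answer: 315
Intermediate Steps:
J(y, Z) = Z + y
b = -19 (b = (-8 - 13) + (2 + 0) = -21 + 2 = -19)
-35*(b + 10) = -35*(-19 + 10) = -35*(-9) = 315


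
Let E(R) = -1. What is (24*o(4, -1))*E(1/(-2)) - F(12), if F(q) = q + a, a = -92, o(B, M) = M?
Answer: 104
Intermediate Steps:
F(q) = -92 + q (F(q) = q - 92 = -92 + q)
(24*o(4, -1))*E(1/(-2)) - F(12) = (24*(-1))*(-1) - (-92 + 12) = -24*(-1) - 1*(-80) = 24 + 80 = 104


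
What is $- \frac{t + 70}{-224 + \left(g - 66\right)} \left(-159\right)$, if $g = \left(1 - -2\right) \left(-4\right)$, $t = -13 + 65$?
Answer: $- \frac{9699}{151} \approx -64.232$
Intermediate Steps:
$t = 52$
$g = -12$ ($g = \left(1 + 2\right) \left(-4\right) = 3 \left(-4\right) = -12$)
$- \frac{t + 70}{-224 + \left(g - 66\right)} \left(-159\right) = - \frac{52 + 70}{-224 - 78} \left(-159\right) = - \frac{122}{-224 - 78} \left(-159\right) = - \frac{122}{-302} \left(-159\right) = - 122 \left(- \frac{1}{302}\right) \left(-159\right) = - \frac{\left(-61\right) \left(-159\right)}{151} = \left(-1\right) \frac{9699}{151} = - \frac{9699}{151}$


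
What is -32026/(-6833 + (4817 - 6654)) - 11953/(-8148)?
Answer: 60763393/11773860 ≈ 5.1609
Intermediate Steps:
-32026/(-6833 + (4817 - 6654)) - 11953/(-8148) = -32026/(-6833 - 1837) - 11953*(-1/8148) = -32026/(-8670) + 11953/8148 = -32026*(-1/8670) + 11953/8148 = 16013/4335 + 11953/8148 = 60763393/11773860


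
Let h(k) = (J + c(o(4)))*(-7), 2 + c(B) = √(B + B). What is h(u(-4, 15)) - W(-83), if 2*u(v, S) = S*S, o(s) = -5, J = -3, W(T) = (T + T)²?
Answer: -27521 - 7*I*√10 ≈ -27521.0 - 22.136*I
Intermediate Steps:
W(T) = 4*T² (W(T) = (2*T)² = 4*T²)
u(v, S) = S²/2 (u(v, S) = (S*S)/2 = S²/2)
c(B) = -2 + √2*√B (c(B) = -2 + √(B + B) = -2 + √(2*B) = -2 + √2*√B)
h(k) = 35 - 7*I*√10 (h(k) = (-3 + (-2 + √2*√(-5)))*(-7) = (-3 + (-2 + √2*(I*√5)))*(-7) = (-3 + (-2 + I*√10))*(-7) = (-5 + I*√10)*(-7) = 35 - 7*I*√10)
h(u(-4, 15)) - W(-83) = (35 - 7*I*√10) - 4*(-83)² = (35 - 7*I*√10) - 4*6889 = (35 - 7*I*√10) - 1*27556 = (35 - 7*I*√10) - 27556 = -27521 - 7*I*√10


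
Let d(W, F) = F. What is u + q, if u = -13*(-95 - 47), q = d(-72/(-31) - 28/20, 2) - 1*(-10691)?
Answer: 12539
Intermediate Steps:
q = 10693 (q = 2 - 1*(-10691) = 2 + 10691 = 10693)
u = 1846 (u = -13*(-142) = 1846)
u + q = 1846 + 10693 = 12539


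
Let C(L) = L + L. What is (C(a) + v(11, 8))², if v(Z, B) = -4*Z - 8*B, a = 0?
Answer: 11664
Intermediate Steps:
C(L) = 2*L
v(Z, B) = -8*B - 4*Z
(C(a) + v(11, 8))² = (2*0 + (-8*8 - 4*11))² = (0 + (-64 - 44))² = (0 - 108)² = (-108)² = 11664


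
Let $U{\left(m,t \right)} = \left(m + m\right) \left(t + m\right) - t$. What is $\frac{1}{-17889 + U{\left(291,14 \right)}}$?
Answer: $\frac{1}{159607} \approx 6.2654 \cdot 10^{-6}$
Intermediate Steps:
$U{\left(m,t \right)} = - t + 2 m \left(m + t\right)$ ($U{\left(m,t \right)} = 2 m \left(m + t\right) - t = - t + 2 m \left(m + t\right)$)
$\frac{1}{-17889 + U{\left(291,14 \right)}} = \frac{1}{-17889 + \left(\left(-1\right) 14 + 2 \cdot 291^{2} + 2 \cdot 291 \cdot 14\right)} = \frac{1}{-17889 + \left(-14 + 2 \cdot 84681 + 8148\right)} = \frac{1}{-17889 + \left(-14 + 169362 + 8148\right)} = \frac{1}{-17889 + 177496} = \frac{1}{159607}$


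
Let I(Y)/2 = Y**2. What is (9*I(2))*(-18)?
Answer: -1296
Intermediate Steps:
I(Y) = 2*Y**2
(9*I(2))*(-18) = (9*(2*2**2))*(-18) = (9*(2*4))*(-18) = (9*8)*(-18) = 72*(-18) = -1296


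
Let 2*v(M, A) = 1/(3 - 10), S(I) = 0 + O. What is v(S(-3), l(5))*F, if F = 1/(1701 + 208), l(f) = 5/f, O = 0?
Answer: -1/26726 ≈ -3.7417e-5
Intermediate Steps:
S(I) = 0 (S(I) = 0 + 0 = 0)
v(M, A) = -1/14 (v(M, A) = 1/(2*(3 - 10)) = (½)/(-7) = (½)*(-⅐) = -1/14)
F = 1/1909 ≈ 0.00052383
v(S(-3), l(5))*F = -1/14*1/1909 = -1/26726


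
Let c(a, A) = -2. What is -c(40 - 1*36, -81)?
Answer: 2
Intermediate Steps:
-c(40 - 1*36, -81) = -1*(-2) = 2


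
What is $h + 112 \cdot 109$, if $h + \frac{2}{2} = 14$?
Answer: $12221$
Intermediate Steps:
$h = 13$ ($h = -1 + 14 = 13$)
$h + 112 \cdot 109 = 13 + 112 \cdot 109 = 13 + 12208 = 12221$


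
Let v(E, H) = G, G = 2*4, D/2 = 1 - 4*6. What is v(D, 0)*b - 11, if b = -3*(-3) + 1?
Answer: 69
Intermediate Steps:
D = -46 (D = 2*(1 - 4*6) = 2*(1 - 1*24) = 2*(1 - 24) = 2*(-23) = -46)
b = 10 (b = 9 + 1 = 10)
G = 8
v(E, H) = 8
v(D, 0)*b - 11 = 8*10 - 11 = 80 - 11 = 69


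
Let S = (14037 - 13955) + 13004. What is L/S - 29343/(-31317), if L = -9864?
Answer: 1390215/7589153 ≈ 0.18318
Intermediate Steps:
S = 13086 (S = 82 + 13004 = 13086)
L/S - 29343/(-31317) = -9864/13086 - 29343/(-31317) = -9864*1/13086 - 29343*(-1/31317) = -548/727 + 9781/10439 = 1390215/7589153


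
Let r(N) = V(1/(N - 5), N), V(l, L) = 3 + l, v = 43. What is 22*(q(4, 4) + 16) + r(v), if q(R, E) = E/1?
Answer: 16835/38 ≈ 443.03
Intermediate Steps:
q(R, E) = E (q(R, E) = E*1 = E)
r(N) = 3 + 1/(-5 + N) (r(N) = 3 + 1/(N - 5) = 3 + 1/(-5 + N))
22*(q(4, 4) + 16) + r(v) = 22*(4 + 16) + (-14 + 3*43)/(-5 + 43) = 22*20 + (-14 + 129)/38 = 440 + (1/38)*115 = 440 + 115/38 = 16835/38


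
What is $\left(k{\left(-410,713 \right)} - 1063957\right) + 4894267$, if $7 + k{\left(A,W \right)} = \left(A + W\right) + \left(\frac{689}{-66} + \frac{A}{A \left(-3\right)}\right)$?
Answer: $\frac{84273095}{22} \approx 3.8306 \cdot 10^{6}$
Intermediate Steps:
$k{\left(A,W \right)} = - \frac{391}{22} + A + W$ ($k{\left(A,W \right)} = -7 + \left(\left(A + W\right) + \left(\frac{689}{-66} + \frac{A}{A \left(-3\right)}\right)\right) = -7 + \left(\left(A + W\right) + \left(689 \left(- \frac{1}{66}\right) + \frac{A}{\left(-3\right) A}\right)\right) = -7 + \left(\left(A + W\right) + \left(- \frac{689}{66} + A \left(- \frac{1}{3 A}\right)\right)\right) = -7 - \left(\frac{237}{22} - A - W\right) = -7 + \left(- \frac{237}{22} + A + W\right) = - \frac{391}{22} + A + W$)
$\left(k{\left(-410,713 \right)} - 1063957\right) + 4894267 = \left(\left(- \frac{391}{22} - 410 + 713\right) - 1063957\right) + 4894267 = \left(\frac{6275}{22} - 1063957\right) + 4894267 = - \frac{23400779}{22} + 4894267 = \frac{84273095}{22}$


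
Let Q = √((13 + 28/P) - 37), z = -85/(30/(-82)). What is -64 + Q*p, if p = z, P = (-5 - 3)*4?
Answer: -64 + 697*I*√398/12 ≈ -64.0 + 1158.8*I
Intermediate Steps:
P = -32 (P = -8*4 = -32)
z = 697/3 (z = -85/(30*(-1/82)) = -85/(-15/41) = -85*(-41/15) = 697/3 ≈ 232.33)
Q = I*√398/4 (Q = √((13 + 28/(-32)) - 37) = √((13 + 28*(-1/32)) - 37) = √((13 - 7/8) - 37) = √(97/8 - 37) = √(-199/8) = I*√398/4 ≈ 4.9875*I)
p = 697/3 ≈ 232.33
-64 + Q*p = -64 + (I*√398/4)*(697/3) = -64 + 697*I*√398/12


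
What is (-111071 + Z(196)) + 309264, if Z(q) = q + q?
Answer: 198585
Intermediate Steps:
Z(q) = 2*q
(-111071 + Z(196)) + 309264 = (-111071 + 2*196) + 309264 = (-111071 + 392) + 309264 = -110679 + 309264 = 198585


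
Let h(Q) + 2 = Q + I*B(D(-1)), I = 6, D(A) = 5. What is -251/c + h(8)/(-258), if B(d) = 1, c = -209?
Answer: 10375/8987 ≈ 1.1544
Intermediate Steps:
h(Q) = 4 + Q (h(Q) = -2 + (Q + 6*1) = -2 + (Q + 6) = -2 + (6 + Q) = 4 + Q)
-251/c + h(8)/(-258) = -251/(-209) + (4 + 8)/(-258) = -251*(-1/209) + 12*(-1/258) = 251/209 - 2/43 = 10375/8987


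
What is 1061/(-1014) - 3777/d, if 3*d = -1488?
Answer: 1651811/251472 ≈ 6.5686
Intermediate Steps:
d = -496 (d = (⅓)*(-1488) = -496)
1061/(-1014) - 3777/d = 1061/(-1014) - 3777/(-496) = 1061*(-1/1014) - 3777*(-1/496) = -1061/1014 + 3777/496 = 1651811/251472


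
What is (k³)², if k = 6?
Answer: 46656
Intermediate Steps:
(k³)² = (6³)² = 216² = 46656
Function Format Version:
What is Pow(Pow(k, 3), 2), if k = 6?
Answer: 46656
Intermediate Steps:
Pow(Pow(k, 3), 2) = Pow(Pow(6, 3), 2) = Pow(216, 2) = 46656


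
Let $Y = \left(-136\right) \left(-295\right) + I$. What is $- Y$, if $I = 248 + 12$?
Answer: $-40380$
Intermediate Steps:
$I = 260$
$Y = 40380$ ($Y = \left(-136\right) \left(-295\right) + 260 = 40120 + 260 = 40380$)
$- Y = \left(-1\right) 40380 = -40380$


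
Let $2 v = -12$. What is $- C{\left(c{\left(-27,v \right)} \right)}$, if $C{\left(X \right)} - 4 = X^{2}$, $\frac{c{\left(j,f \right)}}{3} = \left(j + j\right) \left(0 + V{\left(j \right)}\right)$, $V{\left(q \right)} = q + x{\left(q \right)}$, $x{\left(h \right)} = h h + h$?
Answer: $-11957422504$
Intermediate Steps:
$x{\left(h \right)} = h + h^{2}$ ($x{\left(h \right)} = h^{2} + h = h + h^{2}$)
$v = -6$ ($v = \frac{1}{2} \left(-12\right) = -6$)
$V{\left(q \right)} = q + q \left(1 + q\right)$
$c{\left(j,f \right)} = 6 j^{2} \left(2 + j\right)$ ($c{\left(j,f \right)} = 3 \left(j + j\right) \left(0 + j \left(2 + j\right)\right) = 3 \cdot 2 j j \left(2 + j\right) = 3 \cdot 2 j^{2} \left(2 + j\right) = 6 j^{2} \left(2 + j\right)$)
$C{\left(X \right)} = 4 + X^{2}$
$- C{\left(c{\left(-27,v \right)} \right)} = - (4 + \left(6 \left(-27\right)^{2} \left(2 - 27\right)\right)^{2}) = - (4 + \left(6 \cdot 729 \left(-25\right)\right)^{2}) = - (4 + \left(-109350\right)^{2}) = - (4 + 11957422500) = \left(-1\right) 11957422504 = -11957422504$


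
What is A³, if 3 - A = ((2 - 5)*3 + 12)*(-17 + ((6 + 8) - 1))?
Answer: 3375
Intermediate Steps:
A = 15 (A = 3 - ((2 - 5)*3 + 12)*(-17 + ((6 + 8) - 1)) = 3 - (-3*3 + 12)*(-17 + (14 - 1)) = 3 - (-9 + 12)*(-17 + 13) = 3 - 3*(-4) = 3 - 1*(-12) = 3 + 12 = 15)
A³ = 15³ = 3375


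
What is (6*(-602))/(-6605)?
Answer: 3612/6605 ≈ 0.54686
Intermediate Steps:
(6*(-602))/(-6605) = -3612*(-1/6605) = 3612/6605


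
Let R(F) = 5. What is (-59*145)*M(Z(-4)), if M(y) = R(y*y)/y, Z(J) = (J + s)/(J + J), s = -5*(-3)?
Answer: 342200/11 ≈ 31109.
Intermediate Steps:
s = 15
Z(J) = (15 + J)/(2*J) (Z(J) = (J + 15)/(J + J) = (15 + J)/((2*J)) = (15 + J)*(1/(2*J)) = (15 + J)/(2*J))
M(y) = 5/y
(-59*145)*M(Z(-4)) = (-59*145)*(5/(((1/2)*(15 - 4)/(-4)))) = -42775/((1/2)*(-1/4)*11) = -42775/(-11/8) = -42775*(-8)/11 = -8555*(-40/11) = 342200/11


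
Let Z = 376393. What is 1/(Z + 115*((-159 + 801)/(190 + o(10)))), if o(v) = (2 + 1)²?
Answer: 199/74976037 ≈ 2.6542e-6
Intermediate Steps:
o(v) = 9 (o(v) = 3² = 9)
1/(Z + 115*((-159 + 801)/(190 + o(10)))) = 1/(376393 + 115*((-159 + 801)/(190 + 9))) = 1/(376393 + 115*(642/199)) = 1/(376393 + 73830/199) = 1/(74976037/199) = 199/74976037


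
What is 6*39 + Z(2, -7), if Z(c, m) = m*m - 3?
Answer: 280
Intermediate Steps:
Z(c, m) = -3 + m² (Z(c, m) = m² - 3 = -3 + m²)
6*39 + Z(2, -7) = 6*39 + (-3 + (-7)²) = 234 + (-3 + 49) = 234 + 46 = 280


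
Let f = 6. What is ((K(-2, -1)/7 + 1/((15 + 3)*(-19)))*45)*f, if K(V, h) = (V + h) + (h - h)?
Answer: -15495/133 ≈ -116.50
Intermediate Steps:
K(V, h) = V + h (K(V, h) = (V + h) + 0 = V + h)
((K(-2, -1)/7 + 1/((15 + 3)*(-19)))*45)*f = (((-2 - 1)/7 + 1/((15 + 3)*(-19)))*45)*6 = ((-3*1/7 - 1/19/18)*45)*6 = ((-3/7 + (1/18)*(-1/19))*45)*6 = ((-3/7 - 1/342)*45)*6 = -1033/2394*45*6 = -5165/266*6 = -15495/133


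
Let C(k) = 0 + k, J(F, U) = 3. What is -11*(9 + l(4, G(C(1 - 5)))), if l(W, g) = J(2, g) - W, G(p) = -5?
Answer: -88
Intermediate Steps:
C(k) = k
l(W, g) = 3 - W
-11*(9 + l(4, G(C(1 - 5)))) = -11*(9 + (3 - 1*4)) = -11*(9 + (3 - 4)) = -11*(9 - 1) = -11*8 = -88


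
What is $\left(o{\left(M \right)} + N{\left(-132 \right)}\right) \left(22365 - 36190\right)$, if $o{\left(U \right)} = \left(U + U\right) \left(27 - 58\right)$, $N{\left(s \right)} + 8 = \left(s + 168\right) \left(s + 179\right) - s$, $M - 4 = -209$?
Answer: $-200821950$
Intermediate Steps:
$M = -205$ ($M = 4 - 209 = -205$)
$N{\left(s \right)} = -8 - s + \left(168 + s\right) \left(179 + s\right)$ ($N{\left(s \right)} = -8 - \left(s - \left(s + 168\right) \left(s + 179\right)\right) = -8 - \left(s - \left(168 + s\right) \left(179 + s\right)\right) = -8 - s + \left(168 + s\right) \left(179 + s\right)$)
$o{\left(U \right)} = - 62 U$ ($o{\left(U \right)} = 2 U \left(-31\right) = - 62 U$)
$\left(o{\left(M \right)} + N{\left(-132 \right)}\right) \left(22365 - 36190\right) = \left(\left(-62\right) \left(-205\right) + \left(30064 + \left(-132\right)^{2} + 346 \left(-132\right)\right)\right) \left(22365 - 36190\right) = \left(12710 + \left(30064 + 17424 - 45672\right)\right) \left(-13825\right) = \left(12710 + 1816\right) \left(-13825\right) = 14526 \left(-13825\right) = -200821950$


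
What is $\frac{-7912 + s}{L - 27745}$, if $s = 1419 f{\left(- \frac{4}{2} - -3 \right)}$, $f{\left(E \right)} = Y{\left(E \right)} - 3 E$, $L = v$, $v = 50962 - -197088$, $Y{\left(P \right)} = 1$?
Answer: $- \frac{2150}{44061} \approx -0.048796$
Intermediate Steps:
$v = 248050$ ($v = 50962 + 197088 = 248050$)
$L = 248050$
$f{\left(E \right)} = 1 - 3 E$
$s = -2838$ ($s = 1419 \left(1 - 3 \left(- \frac{4}{2} - -3\right)\right) = 1419 \left(1 - 3 \left(\left(-4\right) \frac{1}{2} + 3\right)\right) = 1419 \left(1 - 3 \left(-2 + 3\right)\right) = 1419 \left(1 - 3\right) = 1419 \left(-2\right) = -2838$)
$\frac{-7912 + s}{L - 27745} = \frac{-7912 - 2838}{248050 - 27745} = - \frac{10750}{220305} = \left(-10750\right) \frac{1}{220305} = - \frac{2150}{44061}$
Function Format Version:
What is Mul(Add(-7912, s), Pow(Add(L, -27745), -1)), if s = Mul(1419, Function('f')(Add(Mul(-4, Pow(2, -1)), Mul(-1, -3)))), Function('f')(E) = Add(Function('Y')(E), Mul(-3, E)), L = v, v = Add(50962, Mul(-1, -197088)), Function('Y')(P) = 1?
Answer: Rational(-2150, 44061) ≈ -0.048796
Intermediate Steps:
v = 248050 (v = Add(50962, 197088) = 248050)
L = 248050
Function('f')(E) = Add(1, Mul(-3, E))
s = -2838 (s = Mul(1419, Add(1, Mul(-3, Add(Mul(-4, Pow(2, -1)), Mul(-1, -3))))) = Mul(1419, Add(1, Mul(-3, Add(Mul(-4, Rational(1, 2)), 3)))) = Mul(1419, Add(1, Mul(-3, Add(-2, 3)))) = Mul(1419, Add(1, Mul(-3, 1))) = Mul(1419, Add(1, -3)) = Mul(1419, -2) = -2838)
Mul(Add(-7912, s), Pow(Add(L, -27745), -1)) = Mul(Add(-7912, -2838), Pow(Add(248050, -27745), -1)) = Mul(-10750, Pow(220305, -1)) = Mul(-10750, Rational(1, 220305)) = Rational(-2150, 44061)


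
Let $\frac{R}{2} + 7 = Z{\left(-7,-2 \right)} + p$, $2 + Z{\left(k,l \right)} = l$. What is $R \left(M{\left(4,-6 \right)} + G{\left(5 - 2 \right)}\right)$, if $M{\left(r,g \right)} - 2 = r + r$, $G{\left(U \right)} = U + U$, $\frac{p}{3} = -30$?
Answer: $-3232$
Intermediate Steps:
$p = -90$ ($p = 3 \left(-30\right) = -90$)
$Z{\left(k,l \right)} = -2 + l$
$G{\left(U \right)} = 2 U$
$M{\left(r,g \right)} = 2 + 2 r$ ($M{\left(r,g \right)} = 2 + \left(r + r\right) = 2 + 2 r$)
$R = -202$ ($R = -14 + 2 \left(\left(-2 - 2\right) - 90\right) = -14 + 2 \left(-4 - 90\right) = -14 + 2 \left(-94\right) = -14 - 188 = -202$)
$R \left(M{\left(4,-6 \right)} + G{\left(5 - 2 \right)}\right) = - 202 \left(\left(2 + 2 \cdot 4\right) + 2 \left(5 - 2\right)\right) = - 202 \left(\left(2 + 8\right) + 2 \cdot 3\right) = - 202 \left(10 + 6\right) = \left(-202\right) 16 = -3232$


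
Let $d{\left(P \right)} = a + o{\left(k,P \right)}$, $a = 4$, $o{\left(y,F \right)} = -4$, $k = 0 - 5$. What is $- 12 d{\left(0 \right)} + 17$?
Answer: $17$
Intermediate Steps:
$k = -5$
$d{\left(P \right)} = 0$ ($d{\left(P \right)} = 4 - 4 = 0$)
$- 12 d{\left(0 \right)} + 17 = \left(-12\right) 0 + 17 = 0 + 17 = 17$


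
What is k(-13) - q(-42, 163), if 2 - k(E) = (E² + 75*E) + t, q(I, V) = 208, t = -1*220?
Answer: 820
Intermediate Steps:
t = -220
k(E) = 222 - E² - 75*E (k(E) = 2 - ((E² + 75*E) - 220) = 2 - (-220 + E² + 75*E) = 2 + (220 - E² - 75*E) = 222 - E² - 75*E)
k(-13) - q(-42, 163) = (222 - 1*(-13)² - 75*(-13)) - 1*208 = (222 - 1*169 + 975) - 208 = (222 - 169 + 975) - 208 = 1028 - 208 = 820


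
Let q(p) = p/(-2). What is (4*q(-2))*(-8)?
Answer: -32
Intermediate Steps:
q(p) = -p/2 (q(p) = p*(-½) = -p/2)
(4*q(-2))*(-8) = (4*(-½*(-2)))*(-8) = (4*1)*(-8) = 4*(-8) = -32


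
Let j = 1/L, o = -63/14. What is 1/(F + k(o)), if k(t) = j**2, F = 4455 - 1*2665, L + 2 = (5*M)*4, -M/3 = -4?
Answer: 56644/101392761 ≈ 0.00055866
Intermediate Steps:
o = -9/2 (o = -63*1/14 = -9/2 ≈ -4.5000)
M = 12 (M = -3*(-4) = 12)
L = 238 (L = -2 + (5*12)*4 = -2 + 60*4 = -2 + 240 = 238)
F = 1790 (F = 4455 - 2665 = 1790)
j = 1/238 ≈ 0.0042017
k(t) = 1/56644 (k(t) = (1/238)**2 = 1/56644)
1/(F + k(o)) = 1/(1790 + 1/56644) = 1/(101392761/56644) = 56644/101392761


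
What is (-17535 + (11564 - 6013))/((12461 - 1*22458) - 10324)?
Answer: 1712/2903 ≈ 0.58974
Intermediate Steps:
(-17535 + (11564 - 6013))/((12461 - 1*22458) - 10324) = (-17535 + 5551)/((12461 - 22458) - 10324) = -11984/(-9997 - 10324) = -11984/(-20321) = -11984*(-1/20321) = 1712/2903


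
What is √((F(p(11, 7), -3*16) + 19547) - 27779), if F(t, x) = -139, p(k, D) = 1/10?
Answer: I*√8371 ≈ 91.493*I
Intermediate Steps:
p(k, D) = ⅒
√((F(p(11, 7), -3*16) + 19547) - 27779) = √((-139 + 19547) - 27779) = √(19408 - 27779) = √(-8371) = I*√8371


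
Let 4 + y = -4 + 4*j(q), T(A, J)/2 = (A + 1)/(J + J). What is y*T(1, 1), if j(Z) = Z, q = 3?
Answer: 8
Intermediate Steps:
T(A, J) = (1 + A)/J (T(A, J) = 2*((A + 1)/(J + J)) = 2*((1 + A)/((2*J))) = 2*((1 + A)*(1/(2*J))) = 2*((1 + A)/(2*J)) = (1 + A)/J)
y = 4 (y = -4 + (-4 + 4*3) = -4 + (-4 + 12) = -4 + 8 = 4)
y*T(1, 1) = 4*((1 + 1)/1) = 4*(1*2) = 4*2 = 8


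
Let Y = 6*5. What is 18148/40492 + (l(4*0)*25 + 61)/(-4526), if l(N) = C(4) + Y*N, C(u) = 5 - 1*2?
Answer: 9578867/22908349 ≈ 0.41814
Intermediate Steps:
C(u) = 3 (C(u) = 5 - 2 = 3)
Y = 30
l(N) = 3 + 30*N
18148/40492 + (l(4*0)*25 + 61)/(-4526) = 18148/40492 + ((3 + 30*(4*0))*25 + 61)/(-4526) = 18148*(1/40492) + ((3 + 30*0)*25 + 61)*(-1/4526) = 4537/10123 + ((3 + 0)*25 + 61)*(-1/4526) = 4537/10123 + (3*25 + 61)*(-1/4526) = 4537/10123 + (75 + 61)*(-1/4526) = 4537/10123 + 136*(-1/4526) = 4537/10123 - 68/2263 = 9578867/22908349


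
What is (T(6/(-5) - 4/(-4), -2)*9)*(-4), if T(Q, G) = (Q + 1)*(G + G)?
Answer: 576/5 ≈ 115.20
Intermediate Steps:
T(Q, G) = 2*G*(1 + Q) (T(Q, G) = (1 + Q)*(2*G) = 2*G*(1 + Q))
(T(6/(-5) - 4/(-4), -2)*9)*(-4) = ((2*(-2)*(1 + (6/(-5) - 4/(-4))))*9)*(-4) = ((2*(-2)*(1 + (6*(-⅕) - 4*(-¼))))*9)*(-4) = ((2*(-2)*(1 + (-6/5 + 1)))*9)*(-4) = ((2*(-2)*(1 - ⅕))*9)*(-4) = ((2*(-2)*(⅘))*9)*(-4) = -16/5*9*(-4) = -144/5*(-4) = 576/5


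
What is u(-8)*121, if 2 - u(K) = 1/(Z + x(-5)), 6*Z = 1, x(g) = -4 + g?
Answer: 13552/53 ≈ 255.70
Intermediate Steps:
Z = 1/6 (Z = (1/6)*1 = 1/6 ≈ 0.16667)
u(K) = 112/53 (u(K) = 2 - 1/(1/6 + (-4 - 5)) = 2 - 1/(1/6 - 9) = 2 - 1/(-53/6) = 2 - 1*(-6/53) = 2 + 6/53 = 112/53)
u(-8)*121 = (112/53)*121 = 13552/53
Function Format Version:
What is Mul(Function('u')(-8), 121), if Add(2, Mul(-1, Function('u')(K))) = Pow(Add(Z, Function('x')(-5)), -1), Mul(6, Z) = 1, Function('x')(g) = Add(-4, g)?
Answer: Rational(13552, 53) ≈ 255.70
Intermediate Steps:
Z = Rational(1, 6) (Z = Mul(Rational(1, 6), 1) = Rational(1, 6) ≈ 0.16667)
Function('u')(K) = Rational(112, 53) (Function('u')(K) = Add(2, Mul(-1, Pow(Add(Rational(1, 6), Add(-4, -5)), -1))) = Add(2, Mul(-1, Pow(Add(Rational(1, 6), -9), -1))) = Add(2, Mul(-1, Pow(Rational(-53, 6), -1))) = Add(2, Mul(-1, Rational(-6, 53))) = Add(2, Rational(6, 53)) = Rational(112, 53))
Mul(Function('u')(-8), 121) = Mul(Rational(112, 53), 121) = Rational(13552, 53)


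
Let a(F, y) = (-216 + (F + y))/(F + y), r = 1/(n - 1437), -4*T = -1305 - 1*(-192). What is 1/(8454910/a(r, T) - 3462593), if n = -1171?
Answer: 162347/5573375228479 ≈ 2.9129e-8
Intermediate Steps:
T = 1113/4 (T = -(-1305 - 1*(-192))/4 = -(-1305 + 192)/4 = -¼*(-1113) = 1113/4 ≈ 278.25)
r = -1/2608 (r = 1/(-1171 - 1437) = 1/(-2608) = -1/2608 ≈ -0.00038344)
a(F, y) = (-216 + F + y)/(F + y)
1/(8454910/a(r, T) - 3462593) = 1/(8454910/(((-216 - 1/2608 + 1113/4)/(-1/2608 + 1113/4))) - 3462593) = 1/(8454910/(((162347/2608)/(725675/2608))) - 3462593) = 1/(8454910/(((2608/725675)*(162347/2608))) - 3462593) = 1/(8454910/(162347/725675) - 3462593) = 1/(8454910*(725675/162347) - 3462593) = 1/(6135516814250/162347 - 3462593) = 1/(5573375228479/162347) = 162347/5573375228479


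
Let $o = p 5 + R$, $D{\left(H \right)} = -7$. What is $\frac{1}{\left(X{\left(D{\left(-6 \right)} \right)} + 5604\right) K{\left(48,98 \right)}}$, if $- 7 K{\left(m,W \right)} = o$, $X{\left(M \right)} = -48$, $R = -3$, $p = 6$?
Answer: $- \frac{7}{150012} \approx -4.6663 \cdot 10^{-5}$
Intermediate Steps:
$o = 27$ ($o = 6 \cdot 5 - 3 = 30 - 3 = 27$)
$K{\left(m,W \right)} = - \frac{27}{7}$ ($K{\left(m,W \right)} = \left(- \frac{1}{7}\right) 27 = - \frac{27}{7}$)
$\frac{1}{\left(X{\left(D{\left(-6 \right)} \right)} + 5604\right) K{\left(48,98 \right)}} = \frac{1}{\left(-48 + 5604\right) \left(- \frac{27}{7}\right)} = \frac{1}{5556} \left(- \frac{7}{27}\right) = - \frac{7}{150012}$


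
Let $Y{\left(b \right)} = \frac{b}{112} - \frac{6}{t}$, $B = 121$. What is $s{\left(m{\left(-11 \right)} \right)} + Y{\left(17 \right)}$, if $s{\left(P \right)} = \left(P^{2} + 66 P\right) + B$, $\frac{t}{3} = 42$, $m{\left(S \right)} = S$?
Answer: $- \frac{23227}{48} \approx -483.9$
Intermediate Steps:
$t = 126$ ($t = 3 \cdot 42 = 126$)
$Y{\left(b \right)} = - \frac{1}{21} + \frac{b}{112}$ ($Y{\left(b \right)} = \frac{b}{112} - \frac{6}{126} = b \frac{1}{112} - \frac{1}{21} = \frac{b}{112} - \frac{1}{21} = - \frac{1}{21} + \frac{b}{112}$)
$s{\left(P \right)} = 121 + P^{2} + 66 P$ ($s{\left(P \right)} = \left(P^{2} + 66 P\right) + 121 = 121 + P^{2} + 66 P$)
$s{\left(m{\left(-11 \right)} \right)} + Y{\left(17 \right)} = \left(121 + \left(-11\right)^{2} + 66 \left(-11\right)\right) + \left(- \frac{1}{21} + \frac{1}{112} \cdot 17\right) = \left(121 + 121 - 726\right) + \left(- \frac{1}{21} + \frac{17}{112}\right) = -484 + \frac{5}{48} = - \frac{23227}{48}$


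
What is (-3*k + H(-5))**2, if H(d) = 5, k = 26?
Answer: 5329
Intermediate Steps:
(-3*k + H(-5))**2 = (-3*26 + 5)**2 = (-78 + 5)**2 = (-73)**2 = 5329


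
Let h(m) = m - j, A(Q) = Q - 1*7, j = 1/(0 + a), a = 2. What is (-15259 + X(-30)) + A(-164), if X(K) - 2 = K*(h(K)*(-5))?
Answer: -20003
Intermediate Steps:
j = ½ (j = 1/(0 + 2) = 1/2 = ½ ≈ 0.50000)
A(Q) = -7 + Q (A(Q) = Q - 7 = -7 + Q)
h(m) = -½ + m (h(m) = m - 1*½ = m - ½ = -½ + m)
X(K) = 2 + K*(5/2 - 5*K) (X(K) = 2 + K*((-½ + K)*(-5)) = 2 + K*(5/2 - 5*K))
(-15259 + X(-30)) + A(-164) = (-15259 + (2 - 5/2*(-30)*(-1 + 2*(-30)))) + (-7 - 164) = (-15259 + (2 - 5/2*(-30)*(-1 - 60))) - 171 = (-15259 + (2 - 5/2*(-30)*(-61))) - 171 = (-15259 + (2 - 4575)) - 171 = (-15259 - 4573) - 171 = -19832 - 171 = -20003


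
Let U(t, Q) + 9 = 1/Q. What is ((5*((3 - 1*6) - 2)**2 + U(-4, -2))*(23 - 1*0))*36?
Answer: 95634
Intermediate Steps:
U(t, Q) = -9 + 1/Q
((5*((3 - 1*6) - 2)**2 + U(-4, -2))*(23 - 1*0))*36 = ((5*((3 - 1*6) - 2)**2 + (-9 + 1/(-2)))*(23 - 1*0))*36 = ((5*((3 - 6) - 2)**2 + (-9 - 1/2))*(23 + 0))*36 = ((5*(-3 - 2)**2 - 19/2)*23)*36 = ((5*(-5)**2 - 19/2)*23)*36 = ((5*25 - 19/2)*23)*36 = ((125 - 19/2)*23)*36 = ((231/2)*23)*36 = (5313/2)*36 = 95634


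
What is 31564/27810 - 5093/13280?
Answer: 27753359/36931680 ≈ 0.75148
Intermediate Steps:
31564/27810 - 5093/13280 = 31564*(1/27810) - 5093*1/13280 = 15782/13905 - 5093/13280 = 27753359/36931680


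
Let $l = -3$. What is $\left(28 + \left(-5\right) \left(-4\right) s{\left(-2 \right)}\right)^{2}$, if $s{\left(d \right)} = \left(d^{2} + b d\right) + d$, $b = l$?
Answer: $35344$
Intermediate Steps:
$b = -3$
$s{\left(d \right)} = d^{2} - 2 d$ ($s{\left(d \right)} = \left(d^{2} - 3 d\right) + d = d^{2} - 2 d$)
$\left(28 + \left(-5\right) \left(-4\right) s{\left(-2 \right)}\right)^{2} = \left(28 + \left(-5\right) \left(-4\right) \left(- 2 \left(-2 - 2\right)\right)\right)^{2} = \left(28 + 20 \left(\left(-2\right) \left(-4\right)\right)\right)^{2} = \left(28 + 20 \cdot 8\right)^{2} = \left(28 + 160\right)^{2} = 188^{2} = 35344$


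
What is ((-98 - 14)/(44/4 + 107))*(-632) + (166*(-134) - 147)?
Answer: -1285677/59 ≈ -21791.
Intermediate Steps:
((-98 - 14)/(44/4 + 107))*(-632) + (166*(-134) - 147) = -112/(44*(1/4) + 107)*(-632) + (-22244 - 147) = -112/(11 + 107)*(-632) - 22391 = -112/118*(-632) - 22391 = -112*1/118*(-632) - 22391 = -56/59*(-632) - 22391 = 35392/59 - 22391 = -1285677/59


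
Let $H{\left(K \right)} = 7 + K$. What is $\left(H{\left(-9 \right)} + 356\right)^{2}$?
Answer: $125316$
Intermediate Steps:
$\left(H{\left(-9 \right)} + 356\right)^{2} = \left(\left(7 - 9\right) + 356\right)^{2} = \left(-2 + 356\right)^{2} = 354^{2} = 125316$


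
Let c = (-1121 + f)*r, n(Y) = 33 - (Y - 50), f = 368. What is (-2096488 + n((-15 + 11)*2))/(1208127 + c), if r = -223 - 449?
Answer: -698799/571381 ≈ -1.2230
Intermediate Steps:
r = -672
n(Y) = 83 - Y (n(Y) = 33 - (-50 + Y) = 33 + (50 - Y) = 83 - Y)
c = 506016 (c = (-1121 + 368)*(-672) = -753*(-672) = 506016)
(-2096488 + n((-15 + 11)*2))/(1208127 + c) = (-2096488 + (83 - (-15 + 11)*2))/(1208127 + 506016) = (-2096488 + (83 - (-4)*2))/1714143 = (-2096488 + (83 - 1*(-8)))*(1/1714143) = (-2096488 + (83 + 8))*(1/1714143) = (-2096488 + 91)*(1/1714143) = -2096397*1/1714143 = -698799/571381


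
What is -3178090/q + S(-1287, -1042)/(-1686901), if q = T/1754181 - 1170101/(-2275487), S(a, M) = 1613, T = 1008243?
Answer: -40995297843461376841978/14047208483009451 ≈ -2.9184e+6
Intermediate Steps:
q = 16654455102/15293548127 (q = 1008243/1754181 - 1170101/(-2275487) = 1008243*(1/1754181) - 1170101*(-1/2275487) = 3863/6721 + 1170101/2275487 = 16654455102/15293548127 ≈ 1.0890)
-3178090/q + S(-1287, -1042)/(-1686901) = -3178090/16654455102/15293548127 + 1613/(-1686901) = -3178090*15293548127/16654455102 + 1613*(-1/1686901) = -24302136183468715/8327227551 - 1613/1686901 = -40995297843461376841978/14047208483009451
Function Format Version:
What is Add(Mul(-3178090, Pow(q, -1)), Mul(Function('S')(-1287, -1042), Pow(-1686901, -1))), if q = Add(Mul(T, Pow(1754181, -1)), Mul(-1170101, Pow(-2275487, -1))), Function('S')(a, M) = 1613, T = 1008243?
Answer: Rational(-40995297843461376841978, 14047208483009451) ≈ -2.9184e+6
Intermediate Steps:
q = Rational(16654455102, 15293548127) (q = Add(Mul(1008243, Pow(1754181, -1)), Mul(-1170101, Pow(-2275487, -1))) = Add(Mul(1008243, Rational(1, 1754181)), Mul(-1170101, Rational(-1, 2275487))) = Add(Rational(3863, 6721), Rational(1170101, 2275487)) = Rational(16654455102, 15293548127) ≈ 1.0890)
Add(Mul(-3178090, Pow(q, -1)), Mul(Function('S')(-1287, -1042), Pow(-1686901, -1))) = Add(Mul(-3178090, Pow(Rational(16654455102, 15293548127), -1)), Mul(1613, Pow(-1686901, -1))) = Add(Mul(-3178090, Rational(15293548127, 16654455102)), Mul(1613, Rational(-1, 1686901))) = Add(Rational(-24302136183468715, 8327227551), Rational(-1613, 1686901)) = Rational(-40995297843461376841978, 14047208483009451)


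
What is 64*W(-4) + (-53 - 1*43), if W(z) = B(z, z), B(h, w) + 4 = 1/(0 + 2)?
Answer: -320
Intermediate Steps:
B(h, w) = -7/2 (B(h, w) = -4 + 1/(0 + 2) = -4 + 1/2 = -4 + ½ = -7/2)
W(z) = -7/2
64*W(-4) + (-53 - 1*43) = 64*(-7/2) + (-53 - 1*43) = -224 + (-53 - 43) = -224 - 96 = -320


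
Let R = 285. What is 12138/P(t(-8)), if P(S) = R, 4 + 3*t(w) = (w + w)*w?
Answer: 4046/95 ≈ 42.589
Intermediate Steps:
t(w) = -4/3 + 2*w**2/3 (t(w) = -4/3 + ((w + w)*w)/3 = -4/3 + ((2*w)*w)/3 = -4/3 + (2*w**2)/3 = -4/3 + 2*w**2/3)
P(S) = 285
12138/P(t(-8)) = 12138/285 = 12138*(1/285) = 4046/95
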